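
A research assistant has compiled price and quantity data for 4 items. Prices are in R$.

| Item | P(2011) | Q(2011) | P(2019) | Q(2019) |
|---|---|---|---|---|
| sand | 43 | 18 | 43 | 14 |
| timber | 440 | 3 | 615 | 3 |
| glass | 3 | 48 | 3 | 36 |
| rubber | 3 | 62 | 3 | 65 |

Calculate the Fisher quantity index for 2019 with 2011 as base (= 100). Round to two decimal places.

Laspeyres component (base-period weights):
ΣP(2011)Q(2019) = 43×14 + 440×3 + 3×36 + 3×65 = 602 + 1320 + 108 + 195 = 2225
ΣP(2011)Q(2011) = 43×18 + 440×3 + 3×48 + 3×62 = 774 + 1320 + 144 + 186 = 2424
L = 2225 / 2424 × 100 = 91.7904
Paasche component (current-period weights):
ΣP(2019)Q(2019) = 43×14 + 615×3 + 3×36 + 3×65 = 602 + 1845 + 108 + 195 = 2750
ΣP(2019)Q(2011) = 43×18 + 615×3 + 3×48 + 3×62 = 774 + 1845 + 144 + 186 = 2949
P = 2750 / 2949 × 100 = 93.2519
Fisher = √(L × P) = √(91.7904 × 93.2519) = 92.5183

92.52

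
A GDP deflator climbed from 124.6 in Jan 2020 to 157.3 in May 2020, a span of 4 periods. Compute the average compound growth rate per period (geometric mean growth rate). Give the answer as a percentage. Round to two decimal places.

6.00%

Growth factor = (157.3/124.6)^(1/4) = (1.262440)^(1/4) = 1.059992
Growth rate = 1.059992 − 1 = 0.059992 = 5.9992%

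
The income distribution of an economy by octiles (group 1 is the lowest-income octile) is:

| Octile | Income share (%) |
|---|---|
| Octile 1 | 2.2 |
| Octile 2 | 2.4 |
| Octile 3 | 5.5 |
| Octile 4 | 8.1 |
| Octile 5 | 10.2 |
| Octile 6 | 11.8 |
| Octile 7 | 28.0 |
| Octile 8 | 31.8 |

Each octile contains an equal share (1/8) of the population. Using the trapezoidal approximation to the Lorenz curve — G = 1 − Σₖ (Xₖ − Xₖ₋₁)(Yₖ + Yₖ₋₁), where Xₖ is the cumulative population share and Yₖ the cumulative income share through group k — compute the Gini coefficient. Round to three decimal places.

0.445

Cumulative income shares Yₖ: 0.0220, 0.0460, 0.1010, 0.1820, 0.2840, 0.4020, 0.6820, 1.0000
Σ (Xₖ−Xₖ₋₁)(Yₖ+Yₖ₋₁) = (1/8)(0.0220+0.0000) + (1/8)(0.0460+0.0220) + (1/8)(0.1010+0.0460) + (1/8)(0.1820+0.1010) + (1/8)(0.2840+0.1820) + (1/8)(0.4020+0.2840) + (1/8)(0.6820+0.4020) + (1/8)(1.0000+0.6820)
  = 0.0028 + 0.0085 + 0.0184 + 0.0354 + 0.0582 + 0.0857 + 0.1355 + 0.2102 = 0.5547
G = 1 − 0.5547 = 0.4453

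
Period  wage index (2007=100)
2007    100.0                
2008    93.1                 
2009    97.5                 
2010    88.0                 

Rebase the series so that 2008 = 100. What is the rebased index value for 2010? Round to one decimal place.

Rebased(2010) = 88.0 / 93.1 × 100 = 94.5220

94.5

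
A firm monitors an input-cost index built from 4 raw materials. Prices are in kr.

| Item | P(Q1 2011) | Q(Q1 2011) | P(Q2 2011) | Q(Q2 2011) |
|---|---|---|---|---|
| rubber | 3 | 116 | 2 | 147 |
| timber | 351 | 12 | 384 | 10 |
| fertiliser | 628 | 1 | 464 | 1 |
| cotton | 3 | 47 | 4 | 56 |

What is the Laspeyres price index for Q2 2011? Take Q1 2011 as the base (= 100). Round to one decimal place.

Laspeyres price index uses base-period quantities as weights.
ΣP(Q2 2011)·Q(Q1 2011) = 2×116 + 384×12 + 464×1 + 4×47 = 232 + 4608 + 464 + 188 = 5492
ΣP(Q1 2011)·Q(Q1 2011) = 3×116 + 351×12 + 628×1 + 3×47 = 348 + 4212 + 628 + 141 = 5329
Index = 5492 / 5329 × 100 = 103.0587

103.1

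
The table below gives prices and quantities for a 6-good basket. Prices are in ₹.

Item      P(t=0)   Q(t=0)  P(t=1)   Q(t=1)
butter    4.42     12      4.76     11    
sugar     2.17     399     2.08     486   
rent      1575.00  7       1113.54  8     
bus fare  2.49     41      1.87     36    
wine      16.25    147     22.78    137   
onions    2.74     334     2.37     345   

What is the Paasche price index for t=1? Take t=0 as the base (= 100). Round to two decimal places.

82.39

Paasche price index uses current-period quantities as weights.
ΣP(t=1)·Q(t=1) = 4.76×11 + 2.08×486 + 1113.54×8 + 1.87×36 + 22.78×137 + 2.37×345 = 52.36 + 1010.88 + 8908.32 + 67.32 + 3120.86 + 817.65 = 13977.39
ΣP(t=0)·Q(t=1) = 4.42×11 + 2.17×486 + 1575.00×8 + 2.49×36 + 16.25×137 + 2.74×345 = 48.62 + 1054.62 + 12600 + 89.64 + 2226.25 + 945.3 = 16964.43
Index = 13977.39 / 16964.43 × 100 = 82.3923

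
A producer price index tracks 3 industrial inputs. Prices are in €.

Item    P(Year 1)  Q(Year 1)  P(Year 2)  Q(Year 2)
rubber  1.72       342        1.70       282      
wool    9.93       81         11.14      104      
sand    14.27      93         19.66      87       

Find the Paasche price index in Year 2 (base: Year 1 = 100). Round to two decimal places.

121.35

Paasche price index uses current-period quantities as weights.
ΣP(Year 2)·Q(Year 2) = 1.70×282 + 11.14×104 + 19.66×87 = 479.4 + 1158.56 + 1710.42 = 3348.38
ΣP(Year 1)·Q(Year 2) = 1.72×282 + 9.93×104 + 14.27×87 = 485.04 + 1032.72 + 1241.49 = 2759.25
Index = 3348.38 / 2759.25 × 100 = 121.3511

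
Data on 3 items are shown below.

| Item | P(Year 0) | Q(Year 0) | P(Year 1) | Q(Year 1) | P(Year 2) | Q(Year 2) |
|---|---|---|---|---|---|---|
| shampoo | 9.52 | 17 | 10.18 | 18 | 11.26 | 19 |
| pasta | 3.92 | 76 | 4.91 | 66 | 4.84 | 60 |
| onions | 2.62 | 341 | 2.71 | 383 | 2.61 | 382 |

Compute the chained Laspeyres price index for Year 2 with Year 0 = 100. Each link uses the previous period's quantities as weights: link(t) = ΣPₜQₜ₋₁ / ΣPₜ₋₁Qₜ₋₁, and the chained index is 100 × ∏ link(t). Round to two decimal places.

107.01

Link Year 0→Year 1:
ΣP(Year 1)Q(Year 0) = 10.18×17 + 4.91×76 + 2.71×341 = 173.06 + 373.16 + 924.11 = 1470.33
ΣP(Year 0)Q(Year 0) = 9.52×17 + 3.92×76 + 2.62×341 = 161.84 + 297.92 + 893.42 = 1353.18
link = 1470.33/1353.18 = 1.086574
Link Year 1→Year 2:
ΣP(Year 2)Q(Year 1) = 11.26×18 + 4.84×66 + 2.61×383 = 202.68 + 319.44 + 999.63 = 1521.75
ΣP(Year 1)Q(Year 1) = 10.18×18 + 4.91×66 + 2.71×383 = 183.24 + 324.06 + 1037.93 = 1545.23
link = 1521.75/1545.23 = 0.984805
Chained index = 100 × 1.086574 × 0.984805 = 107.0063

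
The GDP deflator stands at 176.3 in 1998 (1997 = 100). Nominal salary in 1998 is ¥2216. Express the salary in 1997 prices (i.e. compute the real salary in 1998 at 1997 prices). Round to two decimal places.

1256.95

Real = Nominal ÷ (Index/100) = 2216 ÷ (176.3/100)
     = 2216 ÷ 1.763 = 1256.9484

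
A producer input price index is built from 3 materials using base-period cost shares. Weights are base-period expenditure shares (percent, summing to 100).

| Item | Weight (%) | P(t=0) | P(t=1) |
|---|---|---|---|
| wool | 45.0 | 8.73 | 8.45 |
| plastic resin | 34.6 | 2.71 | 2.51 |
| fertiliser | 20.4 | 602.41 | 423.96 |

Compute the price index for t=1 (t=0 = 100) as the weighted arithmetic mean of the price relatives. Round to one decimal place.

wool: 45.0 × (8.45/8.73) = 45.0 × 0.967927 = 43.5567
plastic resin: 34.6 × (2.51/2.71) = 34.6 × 0.926199 = 32.0465
fertiliser: 20.4 × (423.96/602.41) = 20.4 × 0.703773 = 14.3570
Index = Σ wᵢ·(p₁ᵢ/p₀ᵢ) = 43.5567 + 32.0465 + 14.3570 = 89.9602

90.0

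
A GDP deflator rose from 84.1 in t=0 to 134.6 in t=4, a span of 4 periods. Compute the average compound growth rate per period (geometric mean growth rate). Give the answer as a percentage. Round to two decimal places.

12.48%

Growth factor = (134.6/84.1)^(1/4) = (1.600476)^(1/4) = 1.124766
Growth rate = 1.124766 − 1 = 0.124766 = 12.4766%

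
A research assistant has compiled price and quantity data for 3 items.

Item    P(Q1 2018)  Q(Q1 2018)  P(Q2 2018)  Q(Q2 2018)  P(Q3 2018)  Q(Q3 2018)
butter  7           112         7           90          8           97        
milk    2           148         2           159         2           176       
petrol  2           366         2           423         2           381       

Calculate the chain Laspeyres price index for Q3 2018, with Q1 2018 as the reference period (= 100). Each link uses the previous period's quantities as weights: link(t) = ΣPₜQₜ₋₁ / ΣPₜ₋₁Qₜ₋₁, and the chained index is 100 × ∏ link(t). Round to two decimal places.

Link Q1 2018→Q2 2018:
ΣP(Q2 2018)Q(Q1 2018) = 7×112 + 2×148 + 2×366 = 784 + 296 + 732 = 1812
ΣP(Q1 2018)Q(Q1 2018) = 7×112 + 2×148 + 2×366 = 784 + 296 + 732 = 1812
link = 1812/1812 = 1.000000
Link Q2 2018→Q3 2018:
ΣP(Q3 2018)Q(Q2 2018) = 8×90 + 2×159 + 2×423 = 720 + 318 + 846 = 1884
ΣP(Q2 2018)Q(Q2 2018) = 7×90 + 2×159 + 2×423 = 630 + 318 + 846 = 1794
link = 1884/1794 = 1.050167
Chained index = 100 × 1.000000 × 1.050167 = 105.0167

105.02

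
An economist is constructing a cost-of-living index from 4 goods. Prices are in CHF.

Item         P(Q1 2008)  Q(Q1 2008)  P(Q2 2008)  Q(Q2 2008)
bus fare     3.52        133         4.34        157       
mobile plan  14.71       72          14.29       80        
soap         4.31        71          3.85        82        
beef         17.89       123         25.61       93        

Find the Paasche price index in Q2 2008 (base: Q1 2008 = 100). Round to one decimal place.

Paasche price index uses current-period quantities as weights.
ΣP(Q2 2008)·Q(Q2 2008) = 4.34×157 + 14.29×80 + 3.85×82 + 25.61×93 = 681.38 + 1143.2 + 315.7 + 2381.73 = 4522.01
ΣP(Q1 2008)·Q(Q2 2008) = 3.52×157 + 14.71×80 + 4.31×82 + 17.89×93 = 552.64 + 1176.8 + 353.42 + 1663.77 = 3746.63
Index = 4522.01 / 3746.63 × 100 = 120.6954

120.7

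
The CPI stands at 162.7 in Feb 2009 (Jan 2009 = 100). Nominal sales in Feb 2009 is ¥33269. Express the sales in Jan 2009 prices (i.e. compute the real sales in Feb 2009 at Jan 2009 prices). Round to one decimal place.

Real = Nominal ÷ (Index/100) = 33269 ÷ (162.7/100)
     = 33269 ÷ 1.627 = 20448.0639

20448.1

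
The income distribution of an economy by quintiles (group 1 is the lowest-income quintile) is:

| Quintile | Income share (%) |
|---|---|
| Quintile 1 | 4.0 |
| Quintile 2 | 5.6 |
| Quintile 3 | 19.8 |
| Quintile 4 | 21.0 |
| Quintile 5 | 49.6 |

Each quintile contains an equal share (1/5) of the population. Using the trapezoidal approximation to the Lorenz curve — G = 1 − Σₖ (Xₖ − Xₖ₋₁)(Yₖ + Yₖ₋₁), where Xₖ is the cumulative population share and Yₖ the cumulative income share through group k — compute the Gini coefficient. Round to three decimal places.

Cumulative income shares Yₖ: 0.0400, 0.0960, 0.2940, 0.5040, 1.0000
Σ (Xₖ−Xₖ₋₁)(Yₖ+Yₖ₋₁) = (1/5)(0.0400+0.0000) + (1/5)(0.0960+0.0400) + (1/5)(0.2940+0.0960) + (1/5)(0.5040+0.2940) + (1/5)(1.0000+0.5040)
  = 0.0080 + 0.0272 + 0.0780 + 0.1596 + 0.3008 = 0.5736
G = 1 − 0.5736 = 0.4264

0.426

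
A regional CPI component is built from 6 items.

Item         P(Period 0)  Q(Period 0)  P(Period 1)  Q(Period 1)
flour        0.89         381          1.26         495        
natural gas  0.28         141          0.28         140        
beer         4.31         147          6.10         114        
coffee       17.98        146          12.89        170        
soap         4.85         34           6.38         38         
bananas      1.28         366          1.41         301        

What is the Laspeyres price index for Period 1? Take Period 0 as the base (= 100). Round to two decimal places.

Laspeyres price index uses base-period quantities as weights.
ΣP(Period 1)·Q(Period 0) = 1.26×381 + 0.28×141 + 6.10×147 + 12.89×146 + 6.38×34 + 1.41×366 = 480.06 + 39.48 + 896.7 + 1881.94 + 216.92 + 516.06 = 4031.16
ΣP(Period 0)·Q(Period 0) = 0.89×381 + 0.28×141 + 4.31×147 + 17.98×146 + 4.85×34 + 1.28×366 = 339.09 + 39.48 + 633.57 + 2625.08 + 164.9 + 468.48 = 4270.6
Index = 4031.16 / 4270.6 × 100 = 94.3933

94.39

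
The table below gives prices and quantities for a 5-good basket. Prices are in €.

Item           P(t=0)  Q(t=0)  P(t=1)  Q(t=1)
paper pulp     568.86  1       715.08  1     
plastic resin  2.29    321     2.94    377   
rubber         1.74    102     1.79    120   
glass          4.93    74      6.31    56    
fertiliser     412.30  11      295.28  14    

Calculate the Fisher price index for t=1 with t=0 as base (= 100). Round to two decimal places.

Laspeyres component (base-period weights):
ΣP(t=1)Q(t=0) = 715.08×1 + 2.94×321 + 1.79×102 + 6.31×74 + 295.28×11 = 715.08 + 943.74 + 182.58 + 466.94 + 3248.08 = 5556.42
ΣP(t=0)Q(t=0) = 568.86×1 + 2.29×321 + 1.74×102 + 4.93×74 + 412.30×11 = 568.86 + 735.09 + 177.48 + 364.82 + 4535.3 = 6381.55
L = 5556.42 / 6381.55 × 100 = 87.0701
Paasche component (current-period weights):
ΣP(t=1)Q(t=1) = 715.08×1 + 2.94×377 + 1.79×120 + 6.31×56 + 295.28×14 = 715.08 + 1108.38 + 214.8 + 353.36 + 4133.92 = 6525.54
ΣP(t=0)Q(t=1) = 568.86×1 + 2.29×377 + 1.74×120 + 4.93×56 + 412.30×14 = 568.86 + 863.33 + 208.8 + 276.08 + 5772.2 = 7689.27
P = 6525.54 / 7689.27 × 100 = 84.8655
Fisher = √(L × P) = √(87.0701 × 84.8655) = 85.9607

85.96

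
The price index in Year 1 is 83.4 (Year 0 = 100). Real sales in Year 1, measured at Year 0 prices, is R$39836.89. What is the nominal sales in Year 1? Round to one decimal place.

33224.0

Nominal = Real × (Index/100) = 39836.89 × (83.4/100)
        = 39836.89 × 0.834 = 33223.9663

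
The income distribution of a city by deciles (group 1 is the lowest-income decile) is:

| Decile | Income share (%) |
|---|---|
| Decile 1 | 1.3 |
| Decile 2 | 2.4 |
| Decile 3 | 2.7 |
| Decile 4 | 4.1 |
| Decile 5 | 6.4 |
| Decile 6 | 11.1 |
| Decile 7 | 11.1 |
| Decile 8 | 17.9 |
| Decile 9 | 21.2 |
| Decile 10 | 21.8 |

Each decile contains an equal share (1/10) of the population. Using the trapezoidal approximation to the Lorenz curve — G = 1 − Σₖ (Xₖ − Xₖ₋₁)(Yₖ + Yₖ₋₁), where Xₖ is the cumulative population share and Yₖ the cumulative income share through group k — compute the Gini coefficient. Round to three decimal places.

0.418

Cumulative income shares Yₖ: 0.0130, 0.0370, 0.0640, 0.1050, 0.1690, 0.2800, 0.3910, 0.5700, 0.7820, 1.0000
Σ (Xₖ−Xₖ₋₁)(Yₖ+Yₖ₋₁) = (1/10)(0.0130+0.0000) + (1/10)(0.0370+0.0130) + (1/10)(0.0640+0.0370) + (1/10)(0.1050+0.0640) + (1/10)(0.1690+0.1050) + (1/10)(0.2800+0.1690) + (1/10)(0.3910+0.2800) + (1/10)(0.5700+0.3910) + (1/10)(0.7820+0.5700) + (1/10)(1.0000+0.7820)
  = 0.0013 + 0.0050 + 0.0101 + 0.0169 + 0.0274 + 0.0449 + 0.0671 + 0.0961 + 0.1352 + 0.1782 = 0.5822
G = 1 − 0.5822 = 0.4178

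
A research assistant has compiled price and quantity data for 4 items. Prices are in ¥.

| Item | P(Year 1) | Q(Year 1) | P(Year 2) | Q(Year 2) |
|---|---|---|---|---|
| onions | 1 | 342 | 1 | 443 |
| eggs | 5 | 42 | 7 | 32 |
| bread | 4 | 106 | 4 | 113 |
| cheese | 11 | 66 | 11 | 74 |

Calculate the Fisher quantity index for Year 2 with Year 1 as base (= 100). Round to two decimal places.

109.02

Laspeyres component (base-period weights):
ΣP(Year 1)Q(Year 2) = 1×443 + 5×32 + 4×113 + 11×74 = 443 + 160 + 452 + 814 = 1869
ΣP(Year 1)Q(Year 1) = 1×342 + 5×42 + 4×106 + 11×66 = 342 + 210 + 424 + 726 = 1702
L = 1869 / 1702 × 100 = 109.8120
Paasche component (current-period weights):
ΣP(Year 2)Q(Year 2) = 1×443 + 7×32 + 4×113 + 11×74 = 443 + 224 + 452 + 814 = 1933
ΣP(Year 2)Q(Year 1) = 1×342 + 7×42 + 4×106 + 11×66 = 342 + 294 + 424 + 726 = 1786
P = 1933 / 1786 × 100 = 108.2307
Fisher = √(L × P) = √(109.8120 × 108.2307) = 109.0185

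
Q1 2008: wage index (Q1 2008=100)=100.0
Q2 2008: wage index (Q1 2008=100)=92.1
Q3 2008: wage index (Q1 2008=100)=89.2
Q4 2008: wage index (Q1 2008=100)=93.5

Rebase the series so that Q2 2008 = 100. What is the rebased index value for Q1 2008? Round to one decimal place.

108.6

Rebased(Q1 2008) = 100.0 / 92.1 × 100 = 108.5776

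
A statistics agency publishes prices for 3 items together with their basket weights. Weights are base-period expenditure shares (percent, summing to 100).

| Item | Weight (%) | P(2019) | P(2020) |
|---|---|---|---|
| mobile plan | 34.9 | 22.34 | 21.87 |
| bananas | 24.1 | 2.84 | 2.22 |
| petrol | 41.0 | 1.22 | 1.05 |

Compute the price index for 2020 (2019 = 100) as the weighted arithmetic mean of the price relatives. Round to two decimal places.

mobile plan: 34.9 × (21.87/22.34) = 34.9 × 0.978962 = 34.1658
bananas: 24.1 × (2.22/2.84) = 24.1 × 0.781690 = 18.8387
petrol: 41.0 × (1.05/1.22) = 41.0 × 0.860656 = 35.2869
Index = Σ wᵢ·(p₁ᵢ/p₀ᵢ) = 34.1658 + 18.8387 + 35.2869 = 88.2914

88.29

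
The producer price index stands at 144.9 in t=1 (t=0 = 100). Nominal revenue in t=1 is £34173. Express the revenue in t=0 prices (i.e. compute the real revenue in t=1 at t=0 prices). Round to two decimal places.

23583.85

Real = Nominal ÷ (Index/100) = 34173 ÷ (144.9/100)
     = 34173 ÷ 1.449 = 23583.8509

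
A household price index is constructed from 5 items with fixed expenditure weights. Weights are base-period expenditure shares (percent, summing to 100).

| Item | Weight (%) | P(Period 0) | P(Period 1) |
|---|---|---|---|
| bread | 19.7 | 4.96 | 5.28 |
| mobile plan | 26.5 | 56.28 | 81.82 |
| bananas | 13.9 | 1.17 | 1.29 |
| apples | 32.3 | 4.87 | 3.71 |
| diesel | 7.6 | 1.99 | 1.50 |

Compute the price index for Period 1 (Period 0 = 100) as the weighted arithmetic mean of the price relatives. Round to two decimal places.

105.16

bread: 19.7 × (5.28/4.96) = 19.7 × 1.064516 = 20.9710
mobile plan: 26.5 × (81.82/56.28) = 26.5 × 1.453802 = 38.5258
bananas: 13.9 × (1.29/1.17) = 13.9 × 1.102564 = 15.3256
apples: 32.3 × (3.71/4.87) = 32.3 × 0.761807 = 24.6064
diesel: 7.6 × (1.50/1.99) = 7.6 × 0.753769 = 5.7286
Index = Σ wᵢ·(p₁ᵢ/p₀ᵢ) = 20.9710 + 38.5258 + 15.3256 + 24.6064 + 5.7286 = 105.1574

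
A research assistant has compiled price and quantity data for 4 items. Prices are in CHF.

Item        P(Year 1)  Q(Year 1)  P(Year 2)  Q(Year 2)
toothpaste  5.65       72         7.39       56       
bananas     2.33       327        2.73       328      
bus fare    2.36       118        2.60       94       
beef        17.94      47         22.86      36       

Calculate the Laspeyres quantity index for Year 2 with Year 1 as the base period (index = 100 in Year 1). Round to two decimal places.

85.07

Laspeyres quantity index uses base-period prices as weights.
ΣP(Year 1)·Q(Year 2) = 5.65×56 + 2.33×328 + 2.36×94 + 17.94×36 = 316.4 + 764.24 + 221.84 + 645.84 = 1948.32
ΣP(Year 1)·Q(Year 1) = 5.65×72 + 2.33×327 + 2.36×118 + 17.94×47 = 406.8 + 761.91 + 278.48 + 843.18 = 2290.37
Index = 1948.32 / 2290.37 × 100 = 85.0657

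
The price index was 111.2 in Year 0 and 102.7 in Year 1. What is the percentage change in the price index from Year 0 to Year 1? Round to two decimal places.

Change = (102.7 − 111.2) / 111.2 × 100
       = -8.5 / 111.2 × 100 = -7.6439%

-7.64%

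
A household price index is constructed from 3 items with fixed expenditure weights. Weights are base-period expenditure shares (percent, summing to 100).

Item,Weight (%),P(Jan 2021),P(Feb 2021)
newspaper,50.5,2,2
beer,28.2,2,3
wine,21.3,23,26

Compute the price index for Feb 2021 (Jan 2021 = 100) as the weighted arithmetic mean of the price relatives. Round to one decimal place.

116.9

newspaper: 50.5 × (2/2) = 50.5 × 1.000000 = 50.5000
beer: 28.2 × (3/2) = 28.2 × 1.500000 = 42.3000
wine: 21.3 × (26/23) = 21.3 × 1.130435 = 24.0783
Index = Σ wᵢ·(p₁ᵢ/p₀ᵢ) = 50.5000 + 42.3000 + 24.0783 = 116.8783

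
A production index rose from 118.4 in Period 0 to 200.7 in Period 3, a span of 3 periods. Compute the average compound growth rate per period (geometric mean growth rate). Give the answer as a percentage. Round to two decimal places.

Growth factor = (200.7/118.4)^(1/3) = (1.695101)^(1/3) = 1.192336
Growth rate = 1.192336 − 1 = 0.192336 = 19.2336%

19.23%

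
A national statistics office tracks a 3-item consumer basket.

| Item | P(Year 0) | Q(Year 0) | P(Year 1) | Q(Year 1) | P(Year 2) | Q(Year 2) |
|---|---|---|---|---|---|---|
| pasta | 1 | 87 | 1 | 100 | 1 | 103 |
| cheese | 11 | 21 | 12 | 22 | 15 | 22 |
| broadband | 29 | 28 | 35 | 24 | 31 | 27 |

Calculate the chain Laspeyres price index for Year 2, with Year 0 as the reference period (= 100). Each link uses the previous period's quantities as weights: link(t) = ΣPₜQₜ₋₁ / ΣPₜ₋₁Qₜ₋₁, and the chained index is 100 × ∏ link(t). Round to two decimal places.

Link Year 0→Year 1:
ΣP(Year 1)Q(Year 0) = 1×87 + 12×21 + 35×28 = 87 + 252 + 980 = 1319
ΣP(Year 0)Q(Year 0) = 1×87 + 11×21 + 29×28 = 87 + 231 + 812 = 1130
link = 1319/1130 = 1.167257
Link Year 1→Year 2:
ΣP(Year 2)Q(Year 1) = 1×100 + 15×22 + 31×24 = 100 + 330 + 744 = 1174
ΣP(Year 1)Q(Year 1) = 1×100 + 12×22 + 35×24 = 100 + 264 + 840 = 1204
link = 1174/1204 = 0.975083
Chained index = 100 × 1.167257 × 0.975083 = 113.8172

113.82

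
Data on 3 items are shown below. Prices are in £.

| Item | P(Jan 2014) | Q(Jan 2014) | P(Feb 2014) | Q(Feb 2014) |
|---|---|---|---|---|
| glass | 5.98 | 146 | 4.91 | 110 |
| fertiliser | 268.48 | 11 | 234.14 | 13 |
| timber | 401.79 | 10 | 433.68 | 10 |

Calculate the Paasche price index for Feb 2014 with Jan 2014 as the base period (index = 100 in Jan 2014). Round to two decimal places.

97.00

Paasche price index uses current-period quantities as weights.
ΣP(Feb 2014)·Q(Feb 2014) = 4.91×110 + 234.14×13 + 433.68×10 = 540.1 + 3043.82 + 4336.8 = 7920.72
ΣP(Jan 2014)·Q(Feb 2014) = 5.98×110 + 268.48×13 + 401.79×10 = 657.8 + 3490.24 + 4017.9 = 8165.94
Index = 7920.72 / 8165.94 × 100 = 96.9970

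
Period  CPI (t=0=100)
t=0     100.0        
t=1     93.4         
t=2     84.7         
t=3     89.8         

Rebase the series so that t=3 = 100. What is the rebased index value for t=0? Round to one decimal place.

Rebased(t=0) = 100.0 / 89.8 × 100 = 111.3586

111.4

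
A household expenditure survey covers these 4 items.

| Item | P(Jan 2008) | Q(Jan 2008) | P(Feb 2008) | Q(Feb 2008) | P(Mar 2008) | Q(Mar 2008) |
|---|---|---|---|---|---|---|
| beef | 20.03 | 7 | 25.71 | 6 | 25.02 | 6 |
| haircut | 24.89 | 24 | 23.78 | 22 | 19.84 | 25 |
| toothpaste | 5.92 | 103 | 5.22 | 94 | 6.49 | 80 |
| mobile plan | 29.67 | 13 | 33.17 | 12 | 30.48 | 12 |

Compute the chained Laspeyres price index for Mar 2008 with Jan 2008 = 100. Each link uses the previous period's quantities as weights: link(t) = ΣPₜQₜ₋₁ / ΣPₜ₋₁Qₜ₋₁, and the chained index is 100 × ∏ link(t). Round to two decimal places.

Link Jan 2008→Feb 2008:
ΣP(Feb 2008)Q(Jan 2008) = 25.71×7 + 23.78×24 + 5.22×103 + 33.17×13 = 179.97 + 570.72 + 537.66 + 431.21 = 1719.56
ΣP(Jan 2008)Q(Jan 2008) = 20.03×7 + 24.89×24 + 5.92×103 + 29.67×13 = 140.21 + 597.36 + 609.76 + 385.71 = 1733.04
link = 1719.56/1733.04 = 0.992222
Link Feb 2008→Mar 2008:
ΣP(Mar 2008)Q(Feb 2008) = 25.02×6 + 19.84×22 + 6.49×94 + 30.48×12 = 150.12 + 436.48 + 610.06 + 365.76 = 1562.42
ΣP(Feb 2008)Q(Feb 2008) = 25.71×6 + 23.78×22 + 5.22×94 + 33.17×12 = 154.26 + 523.16 + 490.68 + 398.04 = 1566.14
link = 1562.42/1566.14 = 0.997625
Chained index = 100 × 0.992222 × 0.997625 = 98.9865

98.99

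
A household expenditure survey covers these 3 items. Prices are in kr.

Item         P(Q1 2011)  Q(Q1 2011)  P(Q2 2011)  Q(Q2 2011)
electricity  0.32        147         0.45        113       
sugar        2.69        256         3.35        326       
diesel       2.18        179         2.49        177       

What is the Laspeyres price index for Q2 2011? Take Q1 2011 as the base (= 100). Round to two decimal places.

121.63

Laspeyres price index uses base-period quantities as weights.
ΣP(Q2 2011)·Q(Q1 2011) = 0.45×147 + 3.35×256 + 2.49×179 = 66.15 + 857.6 + 445.71 = 1369.46
ΣP(Q1 2011)·Q(Q1 2011) = 0.32×147 + 2.69×256 + 2.18×179 = 47.04 + 688.64 + 390.22 = 1125.9
Index = 1369.46 / 1125.9 × 100 = 121.6325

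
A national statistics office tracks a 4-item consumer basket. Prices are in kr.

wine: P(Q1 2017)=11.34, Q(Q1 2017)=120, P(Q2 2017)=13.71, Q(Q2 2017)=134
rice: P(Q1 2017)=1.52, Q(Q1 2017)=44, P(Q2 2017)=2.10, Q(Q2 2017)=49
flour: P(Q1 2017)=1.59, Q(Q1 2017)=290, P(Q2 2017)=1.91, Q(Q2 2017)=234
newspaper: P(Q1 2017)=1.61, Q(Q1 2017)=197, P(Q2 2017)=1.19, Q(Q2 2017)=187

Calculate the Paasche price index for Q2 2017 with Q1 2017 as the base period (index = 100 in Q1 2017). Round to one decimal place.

115.1

Paasche price index uses current-period quantities as weights.
ΣP(Q2 2017)·Q(Q2 2017) = 13.71×134 + 2.10×49 + 1.91×234 + 1.19×187 = 1837.14 + 102.9 + 446.94 + 222.53 = 2609.51
ΣP(Q1 2017)·Q(Q2 2017) = 11.34×134 + 1.52×49 + 1.59×234 + 1.61×187 = 1519.56 + 74.48 + 372.06 + 301.07 = 2267.17
Index = 2609.51 / 2267.17 × 100 = 115.0999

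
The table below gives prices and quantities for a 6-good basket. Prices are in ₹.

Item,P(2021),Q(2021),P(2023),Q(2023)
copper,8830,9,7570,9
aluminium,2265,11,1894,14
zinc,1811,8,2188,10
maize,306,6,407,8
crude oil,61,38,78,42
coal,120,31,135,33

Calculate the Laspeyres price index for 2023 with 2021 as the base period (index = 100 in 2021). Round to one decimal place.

91.6

Laspeyres price index uses base-period quantities as weights.
ΣP(2023)·Q(2021) = 7570×9 + 1894×11 + 2188×8 + 407×6 + 78×38 + 135×31 = 68130 + 20834 + 17504 + 2442 + 2964 + 4185 = 116059
ΣP(2021)·Q(2021) = 8830×9 + 2265×11 + 1811×8 + 306×6 + 61×38 + 120×31 = 79470 + 24915 + 14488 + 1836 + 2318 + 3720 = 126747
Index = 116059 / 126747 × 100 = 91.5675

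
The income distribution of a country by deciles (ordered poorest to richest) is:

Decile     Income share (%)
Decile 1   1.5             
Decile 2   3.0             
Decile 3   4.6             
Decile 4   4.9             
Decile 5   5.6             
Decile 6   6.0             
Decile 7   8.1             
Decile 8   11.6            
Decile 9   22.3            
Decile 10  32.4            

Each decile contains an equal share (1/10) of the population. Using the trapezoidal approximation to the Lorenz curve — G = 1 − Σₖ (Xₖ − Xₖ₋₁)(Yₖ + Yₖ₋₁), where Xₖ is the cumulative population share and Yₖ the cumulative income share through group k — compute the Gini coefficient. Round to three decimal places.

Cumulative income shares Yₖ: 0.0150, 0.0450, 0.0910, 0.1400, 0.1960, 0.2560, 0.3370, 0.4530, 0.6760, 1.0000
Σ (Xₖ−Xₖ₋₁)(Yₖ+Yₖ₋₁) = (1/10)(0.0150+0.0000) + (1/10)(0.0450+0.0150) + (1/10)(0.0910+0.0450) + (1/10)(0.1400+0.0910) + (1/10)(0.1960+0.1400) + (1/10)(0.2560+0.1960) + (1/10)(0.3370+0.2560) + (1/10)(0.4530+0.3370) + (1/10)(0.6760+0.4530) + (1/10)(1.0000+0.6760)
  = 0.0015 + 0.0060 + 0.0136 + 0.0231 + 0.0336 + 0.0452 + 0.0593 + 0.0790 + 0.1129 + 0.1676 = 0.5418
G = 1 − 0.5418 = 0.4582

0.458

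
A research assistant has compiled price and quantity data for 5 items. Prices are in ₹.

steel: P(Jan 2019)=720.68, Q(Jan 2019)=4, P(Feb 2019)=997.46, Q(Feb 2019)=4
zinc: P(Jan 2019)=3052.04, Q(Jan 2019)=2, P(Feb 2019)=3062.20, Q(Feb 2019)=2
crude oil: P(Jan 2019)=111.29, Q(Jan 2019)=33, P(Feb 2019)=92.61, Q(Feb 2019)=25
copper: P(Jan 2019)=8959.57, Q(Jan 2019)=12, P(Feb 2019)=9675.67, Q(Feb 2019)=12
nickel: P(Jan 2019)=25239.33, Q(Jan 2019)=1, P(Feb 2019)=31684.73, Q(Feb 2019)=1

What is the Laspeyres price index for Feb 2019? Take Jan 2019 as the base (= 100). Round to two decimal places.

Laspeyres price index uses base-period quantities as weights.
ΣP(Feb 2019)·Q(Jan 2019) = 997.46×4 + 3062.20×2 + 92.61×33 + 9675.67×12 + 31684.73×1 = 3989.84 + 6124.4 + 3056.13 + 116108.04 + 31684.73 = 160963.14
ΣP(Jan 2019)·Q(Jan 2019) = 720.68×4 + 3052.04×2 + 111.29×33 + 8959.57×12 + 25239.33×1 = 2882.72 + 6104.08 + 3672.57 + 107514.84 + 25239.33 = 145413.54
Index = 160963.14 / 145413.54 × 100 = 110.6934

110.69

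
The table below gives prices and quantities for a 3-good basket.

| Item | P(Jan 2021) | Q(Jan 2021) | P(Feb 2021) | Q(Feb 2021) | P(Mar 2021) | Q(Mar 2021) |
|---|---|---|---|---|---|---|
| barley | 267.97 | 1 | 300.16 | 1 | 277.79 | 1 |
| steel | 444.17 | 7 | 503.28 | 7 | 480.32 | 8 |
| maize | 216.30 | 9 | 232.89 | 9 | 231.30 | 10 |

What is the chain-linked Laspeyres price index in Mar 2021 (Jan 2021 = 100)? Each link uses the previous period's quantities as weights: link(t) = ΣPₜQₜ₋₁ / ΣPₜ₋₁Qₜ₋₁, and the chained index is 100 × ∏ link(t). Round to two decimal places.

Link Jan 2021→Feb 2021:
ΣP(Feb 2021)Q(Jan 2021) = 300.16×1 + 503.28×7 + 232.89×9 = 300.16 + 3522.96 + 2096.01 = 5919.13
ΣP(Jan 2021)Q(Jan 2021) = 267.97×1 + 444.17×7 + 216.30×9 = 267.97 + 3109.19 + 1946.7 = 5323.86
link = 5919.13/5323.86 = 1.111812
Link Feb 2021→Mar 2021:
ΣP(Mar 2021)Q(Feb 2021) = 277.79×1 + 480.32×7 + 231.30×9 = 277.79 + 3362.24 + 2081.7 = 5721.73
ΣP(Feb 2021)Q(Feb 2021) = 300.16×1 + 503.28×7 + 232.89×9 = 300.16 + 3522.96 + 2096.01 = 5919.13
link = 5721.73/5919.13 = 0.966651
Chained index = 100 × 1.111812 × 0.966651 = 107.4733

107.47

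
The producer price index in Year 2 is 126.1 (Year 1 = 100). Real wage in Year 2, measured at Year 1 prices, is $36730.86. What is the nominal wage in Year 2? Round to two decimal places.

Nominal = Real × (Index/100) = 36730.86 × (126.1/100)
        = 36730.86 × 1.261 = 46317.6145

46317.61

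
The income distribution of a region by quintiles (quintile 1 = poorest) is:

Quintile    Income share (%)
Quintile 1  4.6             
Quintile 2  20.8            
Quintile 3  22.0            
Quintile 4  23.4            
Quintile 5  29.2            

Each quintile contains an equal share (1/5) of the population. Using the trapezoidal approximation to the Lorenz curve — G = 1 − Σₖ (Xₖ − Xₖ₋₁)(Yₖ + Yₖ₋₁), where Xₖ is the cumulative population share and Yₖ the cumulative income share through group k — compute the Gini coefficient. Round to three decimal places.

0.207

Cumulative income shares Yₖ: 0.0460, 0.2540, 0.4740, 0.7080, 1.0000
Σ (Xₖ−Xₖ₋₁)(Yₖ+Yₖ₋₁) = (1/5)(0.0460+0.0000) + (1/5)(0.2540+0.0460) + (1/5)(0.4740+0.2540) + (1/5)(0.7080+0.4740) + (1/5)(1.0000+0.7080)
  = 0.0092 + 0.0600 + 0.1456 + 0.2364 + 0.3416 = 0.7928
G = 1 − 0.7928 = 0.2072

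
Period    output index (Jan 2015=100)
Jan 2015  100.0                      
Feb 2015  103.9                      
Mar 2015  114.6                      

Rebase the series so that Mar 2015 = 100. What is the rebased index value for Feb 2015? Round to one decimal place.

Rebased(Feb 2015) = 103.9 / 114.6 × 100 = 90.6632

90.7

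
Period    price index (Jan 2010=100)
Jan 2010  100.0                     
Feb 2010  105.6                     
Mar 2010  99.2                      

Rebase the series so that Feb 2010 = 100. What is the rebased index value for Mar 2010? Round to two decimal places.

93.94

Rebased(Mar 2010) = 99.2 / 105.6 × 100 = 93.9394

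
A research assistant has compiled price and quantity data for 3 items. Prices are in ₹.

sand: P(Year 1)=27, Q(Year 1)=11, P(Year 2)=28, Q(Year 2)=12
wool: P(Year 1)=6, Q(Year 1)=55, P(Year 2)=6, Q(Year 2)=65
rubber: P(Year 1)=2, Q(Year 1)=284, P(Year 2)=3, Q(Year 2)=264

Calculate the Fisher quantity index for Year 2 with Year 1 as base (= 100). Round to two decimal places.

Laspeyres component (base-period weights):
ΣP(Year 1)Q(Year 2) = 27×12 + 6×65 + 2×264 = 324 + 390 + 528 = 1242
ΣP(Year 1)Q(Year 1) = 27×11 + 6×55 + 2×284 = 297 + 330 + 568 = 1195
L = 1242 / 1195 × 100 = 103.9331
Paasche component (current-period weights):
ΣP(Year 2)Q(Year 2) = 28×12 + 6×65 + 3×264 = 336 + 390 + 792 = 1518
ΣP(Year 2)Q(Year 1) = 28×11 + 6×55 + 3×284 = 308 + 330 + 852 = 1490
P = 1518 / 1490 × 100 = 101.8792
Fisher = √(L × P) = √(103.9331 × 101.8792) = 102.9010

102.90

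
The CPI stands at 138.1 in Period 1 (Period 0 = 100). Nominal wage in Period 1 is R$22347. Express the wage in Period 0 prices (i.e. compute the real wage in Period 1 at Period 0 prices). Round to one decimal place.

16181.8

Real = Nominal ÷ (Index/100) = 22347 ÷ (138.1/100)
     = 22347 ÷ 1.381 = 16181.7524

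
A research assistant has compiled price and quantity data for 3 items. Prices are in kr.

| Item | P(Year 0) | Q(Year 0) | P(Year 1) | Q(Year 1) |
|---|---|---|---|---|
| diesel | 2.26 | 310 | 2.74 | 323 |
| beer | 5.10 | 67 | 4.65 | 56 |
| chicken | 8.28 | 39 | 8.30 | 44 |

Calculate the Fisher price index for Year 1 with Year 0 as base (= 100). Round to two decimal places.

109.11

Laspeyres component (base-period weights):
ΣP(Year 1)Q(Year 0) = 2.74×310 + 4.65×67 + 8.30×39 = 849.4 + 311.55 + 323.7 = 1484.65
ΣP(Year 0)Q(Year 0) = 2.26×310 + 5.10×67 + 8.28×39 = 700.6 + 341.7 + 322.92 = 1365.22
L = 1484.65 / 1365.22 × 100 = 108.7480
Paasche component (current-period weights):
ΣP(Year 1)Q(Year 1) = 2.74×323 + 4.65×56 + 8.30×44 = 885.02 + 260.4 + 365.2 = 1510.62
ΣP(Year 0)Q(Year 1) = 2.26×323 + 5.10×56 + 8.28×44 = 729.98 + 285.6 + 364.32 = 1379.9
P = 1510.62 / 1379.9 × 100 = 109.4732
Fisher = √(L × P) = √(108.7480 × 109.4732) = 109.1100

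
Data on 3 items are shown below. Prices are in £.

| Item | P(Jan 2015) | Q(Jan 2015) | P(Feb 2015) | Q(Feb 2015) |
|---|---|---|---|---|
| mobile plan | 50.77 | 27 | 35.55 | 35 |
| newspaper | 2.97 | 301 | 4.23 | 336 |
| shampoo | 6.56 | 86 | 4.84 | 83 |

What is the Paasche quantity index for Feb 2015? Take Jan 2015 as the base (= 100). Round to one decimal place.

115.8

Paasche quantity index uses current-period prices as weights.
ΣP(Feb 2015)·Q(Feb 2015) = 35.55×35 + 4.23×336 + 4.84×83 = 1244.25 + 1421.28 + 401.72 = 3067.25
ΣP(Feb 2015)·Q(Jan 2015) = 35.55×27 + 4.23×301 + 4.84×86 = 959.85 + 1273.23 + 416.24 = 2649.32
Index = 3067.25 / 2649.32 × 100 = 115.7750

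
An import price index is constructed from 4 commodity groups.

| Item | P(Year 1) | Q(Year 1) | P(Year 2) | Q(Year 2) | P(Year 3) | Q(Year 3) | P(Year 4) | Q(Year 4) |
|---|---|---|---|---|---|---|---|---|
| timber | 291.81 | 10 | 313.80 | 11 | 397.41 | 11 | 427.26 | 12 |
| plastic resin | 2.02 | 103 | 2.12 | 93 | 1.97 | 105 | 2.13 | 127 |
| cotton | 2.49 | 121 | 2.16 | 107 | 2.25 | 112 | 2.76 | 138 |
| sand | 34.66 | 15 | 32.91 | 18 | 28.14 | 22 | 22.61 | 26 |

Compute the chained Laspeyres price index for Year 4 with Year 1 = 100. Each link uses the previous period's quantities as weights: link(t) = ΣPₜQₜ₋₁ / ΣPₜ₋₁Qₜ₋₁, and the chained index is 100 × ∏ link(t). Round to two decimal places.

Link Year 1→Year 2:
ΣP(Year 2)Q(Year 1) = 313.80×10 + 2.12×103 + 2.16×121 + 32.91×15 = 3138 + 218.36 + 261.36 + 493.65 = 4111.37
ΣP(Year 1)Q(Year 1) = 291.81×10 + 2.02×103 + 2.49×121 + 34.66×15 = 2918.1 + 208.06 + 301.29 + 519.9 = 3947.35
link = 4111.37/3947.35 = 1.041552
Link Year 2→Year 3:
ΣP(Year 3)Q(Year 2) = 397.41×11 + 1.97×93 + 2.25×107 + 28.14×18 = 4371.51 + 183.21 + 240.75 + 506.52 = 5301.99
ΣP(Year 2)Q(Year 2) = 313.80×11 + 2.12×93 + 2.16×107 + 32.91×18 = 3451.8 + 197.16 + 231.12 + 592.38 = 4472.46
link = 5301.99/4472.46 = 1.185475
Link Year 3→Year 4:
ΣP(Year 4)Q(Year 3) = 427.26×11 + 2.13×105 + 2.76×112 + 22.61×22 = 4699.86 + 223.65 + 309.12 + 497.42 = 5730.05
ΣP(Year 3)Q(Year 3) = 397.41×11 + 1.97×105 + 2.25×112 + 28.14×22 = 4371.51 + 206.85 + 252 + 619.08 = 5449.44
link = 5730.05/5449.44 = 1.051493
Chained index = 100 × 1.041552 × 1.185475 × 1.051493 = 129.8314

129.83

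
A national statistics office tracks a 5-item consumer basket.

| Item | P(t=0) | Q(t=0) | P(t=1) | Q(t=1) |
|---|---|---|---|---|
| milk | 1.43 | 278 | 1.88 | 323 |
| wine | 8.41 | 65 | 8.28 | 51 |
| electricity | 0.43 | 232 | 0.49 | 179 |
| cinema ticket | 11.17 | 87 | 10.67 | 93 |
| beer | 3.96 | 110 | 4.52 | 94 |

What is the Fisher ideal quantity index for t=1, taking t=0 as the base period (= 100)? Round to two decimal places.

Laspeyres component (base-period weights):
ΣP(t=0)Q(t=1) = 1.43×323 + 8.41×51 + 0.43×179 + 11.17×93 + 3.96×94 = 461.89 + 428.91 + 76.97 + 1038.81 + 372.24 = 2378.82
ΣP(t=0)Q(t=0) = 1.43×278 + 8.41×65 + 0.43×232 + 11.17×87 + 3.96×110 = 397.54 + 546.65 + 99.76 + 971.79 + 435.6 = 2451.34
L = 2378.82 / 2451.34 × 100 = 97.0416
Paasche component (current-period weights):
ΣP(t=1)Q(t=1) = 1.88×323 + 8.28×51 + 0.49×179 + 10.67×93 + 4.52×94 = 607.24 + 422.28 + 87.71 + 992.31 + 424.88 = 2534.42
ΣP(t=1)Q(t=0) = 1.88×278 + 8.28×65 + 0.49×232 + 10.67×87 + 4.52×110 = 522.64 + 538.2 + 113.68 + 928.29 + 497.2 = 2600.01
P = 2534.42 / 2600.01 × 100 = 97.4773
Fisher = √(L × P) = √(97.0416 × 97.4773) = 97.2592

97.26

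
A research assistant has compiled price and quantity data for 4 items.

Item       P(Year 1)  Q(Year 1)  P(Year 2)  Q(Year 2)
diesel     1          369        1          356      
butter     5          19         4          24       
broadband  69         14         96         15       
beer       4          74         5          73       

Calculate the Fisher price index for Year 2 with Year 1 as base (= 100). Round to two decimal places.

125.13

Laspeyres component (base-period weights):
ΣP(Year 2)Q(Year 1) = 1×369 + 4×19 + 96×14 + 5×74 = 369 + 76 + 1344 + 370 = 2159
ΣP(Year 1)Q(Year 1) = 1×369 + 5×19 + 69×14 + 4×74 = 369 + 95 + 966 + 296 = 1726
L = 2159 / 1726 × 100 = 125.0869
Paasche component (current-period weights):
ΣP(Year 2)Q(Year 2) = 1×356 + 4×24 + 96×15 + 5×73 = 356 + 96 + 1440 + 365 = 2257
ΣP(Year 1)Q(Year 2) = 1×356 + 5×24 + 69×15 + 4×73 = 356 + 120 + 1035 + 292 = 1803
P = 2257 / 1803 × 100 = 125.1803
Fisher = √(L × P) = √(125.0869 × 125.1803) = 125.1336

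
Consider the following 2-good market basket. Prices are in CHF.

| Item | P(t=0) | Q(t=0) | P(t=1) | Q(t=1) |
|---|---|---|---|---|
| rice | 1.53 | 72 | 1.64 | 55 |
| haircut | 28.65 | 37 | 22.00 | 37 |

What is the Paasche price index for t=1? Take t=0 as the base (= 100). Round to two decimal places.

79.02

Paasche price index uses current-period quantities as weights.
ΣP(t=1)·Q(t=1) = 1.64×55 + 22.00×37 = 90.2 + 814 = 904.2
ΣP(t=0)·Q(t=1) = 1.53×55 + 28.65×37 = 84.15 + 1060.05 = 1144.2
Index = 904.2 / 1144.2 × 100 = 79.0246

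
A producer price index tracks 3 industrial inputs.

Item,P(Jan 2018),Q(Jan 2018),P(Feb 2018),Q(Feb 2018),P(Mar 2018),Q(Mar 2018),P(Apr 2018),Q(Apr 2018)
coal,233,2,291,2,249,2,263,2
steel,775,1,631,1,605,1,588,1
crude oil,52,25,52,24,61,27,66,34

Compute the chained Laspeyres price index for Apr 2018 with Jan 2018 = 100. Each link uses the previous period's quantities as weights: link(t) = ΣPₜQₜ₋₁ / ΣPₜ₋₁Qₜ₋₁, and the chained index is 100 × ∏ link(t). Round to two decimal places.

Link Jan 2018→Feb 2018:
ΣP(Feb 2018)Q(Jan 2018) = 291×2 + 631×1 + 52×25 = 582 + 631 + 1300 = 2513
ΣP(Jan 2018)Q(Jan 2018) = 233×2 + 775×1 + 52×25 = 466 + 775 + 1300 = 2541
link = 2513/2541 = 0.988981
Link Feb 2018→Mar 2018:
ΣP(Mar 2018)Q(Feb 2018) = 249×2 + 605×1 + 61×24 = 498 + 605 + 1464 = 2567
ΣP(Feb 2018)Q(Feb 2018) = 291×2 + 631×1 + 52×24 = 582 + 631 + 1248 = 2461
link = 2567/2461 = 1.043072
Link Mar 2018→Apr 2018:
ΣP(Apr 2018)Q(Mar 2018) = 263×2 + 588×1 + 66×27 = 526 + 588 + 1782 = 2896
ΣP(Mar 2018)Q(Mar 2018) = 249×2 + 605×1 + 61×27 = 498 + 605 + 1647 = 2750
link = 2896/2750 = 1.053091
Chained index = 100 × 0.988981 × 1.043072 × 1.053091 = 108.6345

108.63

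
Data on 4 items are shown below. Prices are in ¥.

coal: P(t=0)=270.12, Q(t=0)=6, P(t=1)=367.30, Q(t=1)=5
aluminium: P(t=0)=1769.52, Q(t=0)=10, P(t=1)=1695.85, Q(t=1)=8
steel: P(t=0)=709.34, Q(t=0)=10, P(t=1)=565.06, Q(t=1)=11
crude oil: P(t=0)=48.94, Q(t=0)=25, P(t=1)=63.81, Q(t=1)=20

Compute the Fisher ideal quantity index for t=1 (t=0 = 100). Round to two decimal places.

87.29

Laspeyres component (base-period weights):
ΣP(t=0)Q(t=1) = 270.12×5 + 1769.52×8 + 709.34×11 + 48.94×20 = 1350.6 + 14156.16 + 7802.74 + 978.8 = 24288.3
ΣP(t=0)Q(t=0) = 270.12×6 + 1769.52×10 + 709.34×10 + 48.94×25 = 1620.72 + 17695.2 + 7093.4 + 1223.5 = 27632.82
L = 24288.3 / 27632.82 × 100 = 87.8966
Paasche component (current-period weights):
ΣP(t=1)Q(t=1) = 367.30×5 + 1695.85×8 + 565.06×11 + 63.81×20 = 1836.5 + 13566.8 + 6215.66 + 1276.2 = 22895.16
ΣP(t=1)Q(t=0) = 367.30×6 + 1695.85×10 + 565.06×10 + 63.81×25 = 2203.8 + 16958.5 + 5650.6 + 1595.25 = 26408.15
P = 22895.16 / 26408.15 × 100 = 86.6973
Fisher = √(L × P) = √(87.8966 × 86.6973) = 87.2949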